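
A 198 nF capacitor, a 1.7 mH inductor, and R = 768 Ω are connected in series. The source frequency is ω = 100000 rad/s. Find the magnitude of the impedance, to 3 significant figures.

777 Ω

X_L = ωL = 170 Ω
X_C = 1/(ωC) = 50.5 Ω
Net reactance X = X_L − X_C = 119 Ω
Z = 768 + j119 Ω
|Z| = √(768² + 119²) = 777 Ω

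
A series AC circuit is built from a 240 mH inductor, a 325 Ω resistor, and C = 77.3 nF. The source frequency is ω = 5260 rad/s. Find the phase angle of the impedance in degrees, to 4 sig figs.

X_L = ωL = 1262 Ω
X_C = 1/(ωC) = 2459 Ω
Net reactance X = X_L − X_C = -1197 Ω
Z = 325.0 − j1197 Ω
|Z| = √(325.0² + 1197²) = 1240 Ω
∠Z = arctan(-1197/325.0) = -74.81°

-74.81°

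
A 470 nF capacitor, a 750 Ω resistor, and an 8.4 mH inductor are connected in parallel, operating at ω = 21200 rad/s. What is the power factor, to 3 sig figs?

0.293

X_L = ωL = 178 Ω
X_C = 1/(ωC) = 100 Ω
Parallel: admittances add. Y = 1/R + 1/(jωL) + jωC
Y = (0.00133 + j0.00435) S
|Y| = 0.00455 S → |Z| = 1/|Y| = 220 Ω, ∠Z = −∠Y = -73.0°
cos φ = cos(-73.0°) = 0.293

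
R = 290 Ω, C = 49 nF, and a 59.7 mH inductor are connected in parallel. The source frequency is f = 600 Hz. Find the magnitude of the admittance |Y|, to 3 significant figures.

5.48 mS

ω = 2πf = 3770 rad/s
X_L = ωL = 225 Ω
X_C = 1/(ωC) = 5410 Ω
Parallel: admittances add. Y = 1/R + 1/(jωL) + jωC
Y = (0.00345 − j0.00426) S
|Y| = 0.00548 S → |Z| = 1/|Y| = 182 Ω, ∠Z = −∠Y = 51.0°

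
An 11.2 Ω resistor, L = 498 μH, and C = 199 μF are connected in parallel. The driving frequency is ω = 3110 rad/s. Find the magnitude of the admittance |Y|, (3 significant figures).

93.2 mS

X_L = ωL = 1.55 Ω
X_C = 1/(ωC) = 1.62 Ω
Parallel: admittances add. Y = 1/R + 1/(jωL) + jωC
Y = (0.0893 − j0.0268) S
|Y| = 0.0932 S → |Z| = 1/|Y| = 10.7 Ω, ∠Z = −∠Y = 16.7°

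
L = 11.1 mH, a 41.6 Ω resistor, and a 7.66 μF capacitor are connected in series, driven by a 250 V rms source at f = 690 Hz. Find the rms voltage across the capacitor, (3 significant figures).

ω = 2πf = 4335 rad/s
X_L = ωL = 48.1 Ω
X_C = 1/(ωC) = 30.1 Ω
Net reactance X = X_L − X_C = 18.0 Ω
Z = 41.6 + j18.0 Ω
|Z| = √(41.6² + 18.0²) = 45.3 Ω
I = V/|Z| = 5.51 A
V_C = I·|Z_C| = 5.51 × 30.1 = 166 V

166 V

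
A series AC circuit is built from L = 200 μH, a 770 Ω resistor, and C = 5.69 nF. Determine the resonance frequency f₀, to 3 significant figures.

ω₀ = 1/√(LC) = 1/√(0.0002 × 5.69e-09) = 937400 rad/s
f₀ = ω₀/(2π) = 149 kHz

149 kHz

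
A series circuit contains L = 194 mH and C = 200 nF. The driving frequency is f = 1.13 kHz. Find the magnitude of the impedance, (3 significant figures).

ω = 2πf = 7100 rad/s
X_L = ωL = 1380 Ω
X_C = 1/(ωC) = 704 Ω
Net reactance X = X_L − X_C = 673 Ω
Z = j673 Ω
|Z| = √(0² + 673²) = 673 Ω

673 Ω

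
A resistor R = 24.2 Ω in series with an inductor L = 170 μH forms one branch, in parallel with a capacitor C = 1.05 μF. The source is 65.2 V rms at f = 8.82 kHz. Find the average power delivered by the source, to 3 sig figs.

153 W

ω = 2πf = 55420 rad/s
X_L = ωL = 9.42 Ω
X_C = 1/(ωC) = 17.2 Ω
Branch 1 (R+jX_L): Z₁ = 24.2 + j9.42 Ω, |Z₁| = 26.0 Ω
Branch 2 (−jX_C): Z₂ = −j17.2 Ω
Parallel: Z = Z₁Z₂/(Z₁+Z₂), |Z| = 17.6 Ω, ∠Z = -50.9°
I = V/|Z| = 3.71 A
P = VI cos φ = 65.2 × 3.71 × cos(-50.9°) = 153 W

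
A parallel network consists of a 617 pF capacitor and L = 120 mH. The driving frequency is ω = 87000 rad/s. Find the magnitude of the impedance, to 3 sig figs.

23700 Ω

X_L = ωL = 10400 Ω
X_C = 1/(ωC) = 18600 Ω
Parallel: admittances add. Y = 1/(jωL) + jωC
Y = (0 − j4.21e-05) S
|Y| = 4.21e-05 S → |Z| = 1/|Y| = 23700 Ω, ∠Z = −∠Y = 90.0°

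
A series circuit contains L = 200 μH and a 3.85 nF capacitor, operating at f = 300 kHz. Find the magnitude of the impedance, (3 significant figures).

239 Ω

ω = 2πf = 1.885e+06 rad/s
X_L = ωL = 377 Ω
X_C = 1/(ωC) = 138 Ω
Net reactance X = X_L − X_C = 239 Ω
Z = j239 Ω
|Z| = √(0² + 239²) = 239 Ω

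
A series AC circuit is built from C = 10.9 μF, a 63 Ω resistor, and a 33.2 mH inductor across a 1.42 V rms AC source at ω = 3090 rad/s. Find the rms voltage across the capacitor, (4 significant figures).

0.4376 V

X_L = ωL = 102.6 Ω
X_C = 1/(ωC) = 29.69 Ω
Net reactance X = X_L − X_C = 72.90 Ω
Z = 63.00 + j72.90 Ω
|Z| = √(63.00² + 72.90²) = 96.35 Ω
I = V/|Z| = 14.74 mA
V_C = I·|Z_C| = 0.01474 × 29.69 = 0.4376 V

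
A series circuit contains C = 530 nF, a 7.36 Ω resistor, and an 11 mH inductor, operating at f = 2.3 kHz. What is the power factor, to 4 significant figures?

ω = 2πf = 14450 rad/s
X_L = ωL = 159.0 Ω
X_C = 1/(ωC) = 130.6 Ω
Net reactance X = X_L − X_C = 28.40 Ω
Z = 7.360 + j28.40 Ω
|Z| = √(7.360² + 28.40²) = 29.34 Ω
∠Z = arctan(28.40/7.360) = 75.47°
cos φ = cos(75.47°) = 0.2508

0.2508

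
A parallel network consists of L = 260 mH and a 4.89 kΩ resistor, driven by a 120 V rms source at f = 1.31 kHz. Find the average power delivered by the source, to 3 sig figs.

ω = 2πf = 8231 rad/s
X_L = ωL = 2140 Ω
Parallel: admittances add. Y = 1/R + 1/(jωL)
Y = (0.000204 − j0.000467) S
|Y| = 0.000510 S → |Z| = 1/|Y| = 1960 Ω, ∠Z = −∠Y = 66.4°
I = V/|Z| = 61.2 mA
P = VI cos φ = 120 × 0.0612 × cos(66.4°) = 2.94 W

2.94 W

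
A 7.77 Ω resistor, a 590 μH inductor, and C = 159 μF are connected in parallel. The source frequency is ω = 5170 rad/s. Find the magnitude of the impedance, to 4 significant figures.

1.958 Ω

X_L = ωL = 3.050 Ω
X_C = 1/(ωC) = 1.217 Ω
Parallel: admittances add. Y = 1/R + 1/(jωL) + jωC
Y = (0.1287 + j0.4942) S
|Y| = 0.5107 S → |Z| = 1/|Y| = 1.958 Ω, ∠Z = −∠Y = -75.40°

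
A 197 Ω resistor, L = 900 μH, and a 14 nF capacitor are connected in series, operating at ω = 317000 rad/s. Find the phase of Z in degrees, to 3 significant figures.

16.9°

X_L = ωL = 285 Ω
X_C = 1/(ωC) = 225 Ω
Net reactance X = X_L − X_C = 60.0 Ω
Z = 197 + j60.0 Ω
|Z| = √(197² + 60.0²) = 206 Ω
∠Z = arctan(60.0/197) = 16.9°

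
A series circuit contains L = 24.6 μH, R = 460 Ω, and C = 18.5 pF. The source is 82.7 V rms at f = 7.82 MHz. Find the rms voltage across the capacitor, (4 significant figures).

ω = 2πf = 4.913e+07 rad/s
X_L = ωL = 1209 Ω
X_C = 1/(ωC) = 1100 Ω
Net reactance X = X_L − X_C = 108.6 Ω
Z = 460.0 + j108.6 Ω
|Z| = √(460.0² + 108.6²) = 472.6 Ω
I = V/|Z| = 175.0 mA
V_C = I·|Z_C| = 0.1750 × 1100 = 192.5 V

192.5 V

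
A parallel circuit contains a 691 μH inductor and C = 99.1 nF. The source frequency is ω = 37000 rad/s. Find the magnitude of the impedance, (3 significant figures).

28.2 Ω

X_L = ωL = 25.6 Ω
X_C = 1/(ωC) = 273 Ω
Parallel: admittances add. Y = 1/(jωL) + jωC
Y = (0 − j0.0354) S
|Y| = 0.0354 S → |Z| = 1/|Y| = 28.2 Ω, ∠Z = −∠Y = 90.0°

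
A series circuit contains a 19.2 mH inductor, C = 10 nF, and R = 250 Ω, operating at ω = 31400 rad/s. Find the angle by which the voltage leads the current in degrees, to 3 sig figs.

-84.5°

X_L = ωL = 603 Ω
X_C = 1/(ωC) = 3180 Ω
Net reactance X = X_L − X_C = -2580 Ω
Z = 250 − j2580 Ω
|Z| = √(250² + 2580²) = 2590 Ω
∠Z = arctan(-2580/250) = -84.5°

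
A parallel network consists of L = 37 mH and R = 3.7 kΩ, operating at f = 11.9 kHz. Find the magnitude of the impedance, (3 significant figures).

2220 Ω

ω = 2πf = 74770 rad/s
X_L = ωL = 2770 Ω
Parallel: admittances add. Y = 1/R + 1/(jωL)
Y = (0.000270 − j0.000361) S
|Y| = 0.000451 S → |Z| = 1/|Y| = 2220 Ω, ∠Z = −∠Y = 53.2°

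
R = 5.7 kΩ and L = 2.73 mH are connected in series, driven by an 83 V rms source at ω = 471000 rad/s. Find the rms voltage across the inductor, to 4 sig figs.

18.26 V

X_L = ωL = 1286 Ω
Z = 5700 + j1286 Ω
|Z| = √(5700² + 1286²) = 5843 Ω
I = V/|Z| = 14.20 mA
V_L = I·|Z_L| = 0.01420 × 1286 = 18.26 V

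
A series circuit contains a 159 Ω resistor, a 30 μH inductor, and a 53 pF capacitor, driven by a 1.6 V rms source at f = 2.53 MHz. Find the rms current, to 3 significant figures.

2.20 mA

ω = 2πf = 1.59e+07 rad/s
X_L = ωL = 477 Ω
X_C = 1/(ωC) = 1190 Ω
Net reactance X = X_L − X_C = -710 Ω
Z = 159 − j710 Ω
|Z| = √(159² + 710²) = 728 Ω
I = V/|Z| = 1.6/728 = 2.20 mA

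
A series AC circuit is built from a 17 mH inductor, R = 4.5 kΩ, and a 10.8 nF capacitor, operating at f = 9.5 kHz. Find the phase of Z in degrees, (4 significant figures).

ω = 2πf = 59690 rad/s
X_L = ωL = 1015 Ω
X_C = 1/(ωC) = 1551 Ω
Net reactance X = X_L − X_C = -536.5 Ω
Z = 4500 − j536.5 Ω
|Z| = √(4500² + 536.5²) = 4532 Ω
∠Z = arctan(-536.5/4500) = -6.799°

-6.799°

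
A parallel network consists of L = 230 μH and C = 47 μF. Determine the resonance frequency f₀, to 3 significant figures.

ω₀ = 1/√(LC) = 1/√(0.00023 × 4.7e-05) = 9618 rad/s
f₀ = ω₀/(2π) = 1.53 kHz

1.53 kHz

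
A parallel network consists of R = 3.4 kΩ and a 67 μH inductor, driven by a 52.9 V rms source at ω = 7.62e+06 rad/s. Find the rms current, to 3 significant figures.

X_L = ωL = 511 Ω
Parallel: admittances add. Y = 1/R + 1/(jωL)
Y = (0.000294 − j0.00196) S
|Y| = 0.00198 S → |Z| = 1/|Y| = 505 Ω, ∠Z = −∠Y = 81.5°
I = V/|Z| = 52.9/505 = 105 mA

105 mA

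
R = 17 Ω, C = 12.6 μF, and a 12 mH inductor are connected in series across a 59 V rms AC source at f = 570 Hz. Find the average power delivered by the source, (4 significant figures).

ω = 2πf = 3581 rad/s
X_L = ωL = 42.98 Ω
X_C = 1/(ωC) = 22.16 Ω
Net reactance X = X_L − X_C = 20.82 Ω
Z = 17.00 + j20.82 Ω
|Z| = √(17.00² + 20.82²) = 26.88 Ω
∠Z = arctan(20.82/17.00) = 50.76°
I = V/|Z| = 2.195 A
P = VI cos φ = 59 × 2.195 × cos(50.76°) = 81.92 W

81.92 W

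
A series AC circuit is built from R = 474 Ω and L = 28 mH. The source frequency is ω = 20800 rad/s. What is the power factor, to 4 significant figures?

X_L = ωL = 582.4 Ω
Z = 474.0 + j582.4 Ω
|Z| = √(474.0² + 582.4²) = 750.9 Ω
∠Z = arctan(582.4/474.0) = 50.86°
cos φ = cos(50.86°) = 0.6312

0.6312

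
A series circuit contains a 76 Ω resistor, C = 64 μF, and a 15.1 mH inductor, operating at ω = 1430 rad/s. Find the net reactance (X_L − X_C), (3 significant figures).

10.7 Ω

X_L = ωL = 21.6 Ω
X_C = 1/(ωC) = 10.9 Ω
X = 21.6 − 10.9 = 10.7 Ω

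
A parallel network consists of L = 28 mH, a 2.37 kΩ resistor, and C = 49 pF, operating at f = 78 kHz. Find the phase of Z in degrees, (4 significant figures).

ω = 2πf = 490100 rad/s
X_L = ωL = 13720 Ω
X_C = 1/(ωC) = 41640 Ω
Parallel: admittances add. Y = 1/R + 1/(jωL) + jωC
Y = (0.0004219 − j4.886e-05) S
|Y| = 0.0004248 S → |Z| = 1/|Y| = 2354 Ω, ∠Z = −∠Y = 6.605°

6.605°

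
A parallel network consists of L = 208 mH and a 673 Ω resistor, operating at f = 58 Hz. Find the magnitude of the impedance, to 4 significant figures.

ω = 2πf = 364.4 rad/s
X_L = ωL = 75.80 Ω
Parallel: admittances add. Y = 1/R + 1/(jωL)
Y = (0.001486 − j0.01319) S
|Y| = 0.01328 S → |Z| = 1/|Y| = 75.32 Ω, ∠Z = −∠Y = 83.57°

75.32 Ω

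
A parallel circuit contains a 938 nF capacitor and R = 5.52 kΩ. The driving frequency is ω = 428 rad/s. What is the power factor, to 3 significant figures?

X_C = 1/(ωC) = 2490 Ω
Parallel: admittances add. Y = 1/R + jωC
Y = (0.000181 + j0.000401) S
|Y| = 0.000440 S → |Z| = 1/|Y| = 2270 Ω, ∠Z = −∠Y = -65.7°
cos φ = cos(-65.7°) = 0.411

0.411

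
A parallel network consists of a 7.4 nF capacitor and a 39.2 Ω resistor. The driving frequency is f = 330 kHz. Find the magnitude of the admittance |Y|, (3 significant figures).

ω = 2πf = 2.073e+06 rad/s
X_C = 1/(ωC) = 65.2 Ω
Parallel: admittances add. Y = 1/R + jωC
Y = (0.0255 + j0.0153) S
|Y| = 0.0298 S → |Z| = 1/|Y| = 33.6 Ω, ∠Z = −∠Y = -31.0°

29.8 mS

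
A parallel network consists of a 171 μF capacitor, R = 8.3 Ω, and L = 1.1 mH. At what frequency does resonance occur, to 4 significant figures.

367.0 Hz

ω₀ = 1/√(LC) = 1/√(0.0011 × 0.000171) = 2306 rad/s
f₀ = ω₀/(2π) = 367.0 Hz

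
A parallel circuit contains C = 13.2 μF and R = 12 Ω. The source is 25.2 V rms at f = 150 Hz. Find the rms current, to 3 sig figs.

ω = 2πf = 942.5 rad/s
X_C = 1/(ωC) = 80.4 Ω
Parallel: admittances add. Y = 1/R + jωC
Y = (0.0833 + j0.0124) S
|Y| = 0.0843 S → |Z| = 1/|Y| = 11.9 Ω, ∠Z = −∠Y = -8.49°
I = V/|Z| = 25.2/11.9 = 2.12 A

2.12 A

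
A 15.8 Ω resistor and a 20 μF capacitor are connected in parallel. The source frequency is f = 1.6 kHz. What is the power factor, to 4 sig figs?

ω = 2πf = 10050 rad/s
X_C = 1/(ωC) = 4.974 Ω
Parallel: admittances add. Y = 1/R + jωC
Y = (0.06329 + j0.2011) S
|Y| = 0.2108 S → |Z| = 1/|Y| = 4.744 Ω, ∠Z = −∠Y = -72.53°
cos φ = cos(-72.53°) = 0.3003

0.3003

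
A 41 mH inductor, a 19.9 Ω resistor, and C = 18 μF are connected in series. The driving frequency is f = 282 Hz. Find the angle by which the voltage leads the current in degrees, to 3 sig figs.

ω = 2πf = 1772 rad/s
X_L = ωL = 72.6 Ω
X_C = 1/(ωC) = 31.4 Ω
Net reactance X = X_L − X_C = 41.3 Ω
Z = 19.9 + j41.3 Ω
|Z| = √(19.9² + 41.3²) = 45.8 Ω
∠Z = arctan(41.3/19.9) = 64.3°

64.3°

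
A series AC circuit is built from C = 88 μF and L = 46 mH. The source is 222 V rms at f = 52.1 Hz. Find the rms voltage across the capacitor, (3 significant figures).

ω = 2πf = 327.4 rad/s
X_L = ωL = 15.1 Ω
X_C = 1/(ωC) = 34.7 Ω
Net reactance X = X_L − X_C = -19.7 Ω
Z = − j19.7 Ω
|Z| = √(0² + 19.7²) = 19.7 Ω
I = V/|Z| = 11.3 A
V_C = I·|Z_C| = 11.3 × 34.7 = 392 V

392 V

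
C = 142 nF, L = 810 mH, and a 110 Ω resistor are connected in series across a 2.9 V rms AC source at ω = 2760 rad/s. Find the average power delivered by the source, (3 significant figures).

X_L = ωL = 2240 Ω
X_C = 1/(ωC) = 2550 Ω
Net reactance X = X_L − X_C = -316 Ω
Z = 110 − j316 Ω
|Z| = √(110² + 316²) = 335 Ω
∠Z = arctan(-316/110) = -70.8°
I = V/|Z| = 8.67 mA
P = VI cos φ = 2.9 × 0.00867 × cos(-70.8°) = 8.27 mW

8.27 mW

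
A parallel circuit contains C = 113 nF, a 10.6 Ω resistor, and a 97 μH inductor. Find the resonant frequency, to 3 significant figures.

48.1 kHz

ω₀ = 1/√(LC) = 1/√(9.7e-05 × 1.13e-07) = 302000 rad/s
f₀ = ω₀/(2π) = 48.1 kHz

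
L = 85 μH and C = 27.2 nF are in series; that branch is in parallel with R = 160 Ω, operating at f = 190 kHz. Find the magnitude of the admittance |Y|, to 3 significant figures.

ω = 2πf = 1.194e+06 rad/s
X_L = ωL = 101 Ω
X_C = 1/(ωC) = 30.8 Ω
Branch 1: Z₁ = R = 160 Ω
Branch 2 (series LC): Z₂ = j(X_L − X_C) = j70.7 Ω
Parallel: Z = Z₁Z₂/(Z₁+Z₂), |Z| = 64.7 Ω, ∠Z = 66.2°
|Y| = 1/|Z| = 15.5 mS

15.5 mS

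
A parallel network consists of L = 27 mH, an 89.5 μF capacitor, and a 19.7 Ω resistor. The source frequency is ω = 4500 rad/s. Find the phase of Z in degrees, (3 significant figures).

-82.7°

X_L = ωL = 122 Ω
X_C = 1/(ωC) = 2.48 Ω
Parallel: admittances add. Y = 1/R + 1/(jωL) + jωC
Y = (0.0508 + j0.395) S
|Y| = 0.398 S → |Z| = 1/|Y| = 2.51 Ω, ∠Z = −∠Y = -82.7°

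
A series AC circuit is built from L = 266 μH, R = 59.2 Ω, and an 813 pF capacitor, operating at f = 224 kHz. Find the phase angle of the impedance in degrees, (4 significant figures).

ω = 2πf = 1.407e+06 rad/s
X_L = ωL = 374.4 Ω
X_C = 1/(ωC) = 873.9 Ω
Net reactance X = X_L − X_C = -499.6 Ω
Z = 59.20 − j499.6 Ω
|Z| = √(59.20² + 499.6²) = 503.1 Ω
∠Z = arctan(-499.6/59.20) = -83.24°

-83.24°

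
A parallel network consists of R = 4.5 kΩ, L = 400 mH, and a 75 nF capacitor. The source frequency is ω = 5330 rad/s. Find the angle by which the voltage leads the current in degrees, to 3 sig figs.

17.3°

X_L = ωL = 2130 Ω
X_C = 1/(ωC) = 2500 Ω
Parallel: admittances add. Y = 1/R + 1/(jωL) + jωC
Y = (0.000222 − j6.93e-05) S
|Y| = 0.000233 S → |Z| = 1/|Y| = 4300 Ω, ∠Z = −∠Y = 17.3°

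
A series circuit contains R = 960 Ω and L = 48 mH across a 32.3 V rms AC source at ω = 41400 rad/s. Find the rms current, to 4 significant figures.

X_L = ωL = 1987 Ω
Z = 960.0 + j1987 Ω
|Z| = √(960.0² + 1987²) = 2207 Ω
I = V/|Z| = 32.3/2207 = 14.64 mA

14.64 mA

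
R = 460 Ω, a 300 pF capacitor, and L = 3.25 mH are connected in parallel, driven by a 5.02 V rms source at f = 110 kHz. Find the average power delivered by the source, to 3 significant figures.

ω = 2πf = 691200 rad/s
X_L = ωL = 2250 Ω
X_C = 1/(ωC) = 4820 Ω
Parallel: admittances add. Y = 1/R + 1/(jωL) + jωC
Y = (0.00217 − j0.000238) S
|Y| = 0.00219 S → |Z| = 1/|Y| = 457 Ω, ∠Z = −∠Y = 6.24°
I = V/|Z| = 11.0 mA
P = VI cos φ = 5.02 × 0.0110 × cos(6.24°) = 54.8 mW

54.8 mW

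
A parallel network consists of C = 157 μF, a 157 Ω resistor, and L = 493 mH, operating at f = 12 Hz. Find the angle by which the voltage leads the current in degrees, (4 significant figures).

ω = 2πf = 75.40 rad/s
X_L = ωL = 37.17 Ω
X_C = 1/(ωC) = 84.48 Ω
Parallel: admittances add. Y = 1/R + 1/(jωL) + jωC
Y = (0.006369 − j0.01506) S
|Y| = 0.01636 S → |Z| = 1/|Y| = 61.14 Ω, ∠Z = −∠Y = 67.08°

67.08°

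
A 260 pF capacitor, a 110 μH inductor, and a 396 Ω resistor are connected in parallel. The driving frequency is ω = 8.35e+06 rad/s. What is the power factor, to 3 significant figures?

X_L = ωL = 918 Ω
X_C = 1/(ωC) = 461 Ω
Parallel: admittances add. Y = 1/R + 1/(jωL) + jωC
Y = (0.00253 + j0.00108) S
|Y| = 0.00275 S → |Z| = 1/|Y| = 364 Ω, ∠Z = −∠Y = -23.2°
cos φ = cos(-23.2°) = 0.919

0.919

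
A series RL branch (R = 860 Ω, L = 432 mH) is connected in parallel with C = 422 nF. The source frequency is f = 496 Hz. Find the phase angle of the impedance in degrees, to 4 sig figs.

ω = 2πf = 3116 rad/s
X_L = ωL = 1346 Ω
X_C = 1/(ωC) = 760.4 Ω
Branch 1 (R+jX_L): Z₁ = 860.0 + j1346 Ω, |Z₁| = 1598 Ω
Branch 2 (−jX_C): Z₂ = −j760.4 Ω
Parallel: Z = Z₁Z₂/(Z₁+Z₂), |Z| = 1167 Ω, ∠Z = -66.84°

-66.84°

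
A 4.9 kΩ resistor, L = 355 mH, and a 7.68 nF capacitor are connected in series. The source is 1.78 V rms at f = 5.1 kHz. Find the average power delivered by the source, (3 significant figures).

200 μW

ω = 2πf = 32040 rad/s
X_L = ωL = 11400 Ω
X_C = 1/(ωC) = 4060 Ω
Net reactance X = X_L − X_C = 7310 Ω
Z = 4900 + j7310 Ω
|Z| = √(4900² + 7310²) = 8800 Ω
∠Z = arctan(7310/4900) = 56.2°
I = V/|Z| = 202 μA
P = VI cos φ = 1.78 × 0.000202 × cos(56.2°) = 200 μW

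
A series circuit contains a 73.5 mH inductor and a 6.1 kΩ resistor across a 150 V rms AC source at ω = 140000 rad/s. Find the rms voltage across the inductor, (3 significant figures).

X_L = ωL = 10300 Ω
Z = 6100 + j10300 Ω
|Z| = √(6100² + 10300²) = 12000 Ω
I = V/|Z| = 12.5 mA
V_L = I·|Z_L| = 0.0125 × 10300 = 129 V

129 V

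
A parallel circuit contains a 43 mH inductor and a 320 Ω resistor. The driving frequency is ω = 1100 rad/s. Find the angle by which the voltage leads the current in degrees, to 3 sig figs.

81.6°

X_L = ωL = 47.3 Ω
Parallel: admittances add. Y = 1/R + 1/(jωL)
Y = (0.00313 − j0.0211) S
|Y| = 0.0214 S → |Z| = 1/|Y| = 46.8 Ω, ∠Z = −∠Y = 81.6°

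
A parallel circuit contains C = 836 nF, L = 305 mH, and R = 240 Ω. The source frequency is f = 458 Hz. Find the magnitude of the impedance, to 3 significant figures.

ω = 2πf = 2878 rad/s
X_L = ωL = 878 Ω
X_C = 1/(ωC) = 416 Ω
Parallel: admittances add. Y = 1/R + 1/(jωL) + jωC
Y = (0.00417 + j0.00127) S
|Y| = 0.00435 S → |Z| = 1/|Y| = 230 Ω, ∠Z = −∠Y = -16.9°

230 Ω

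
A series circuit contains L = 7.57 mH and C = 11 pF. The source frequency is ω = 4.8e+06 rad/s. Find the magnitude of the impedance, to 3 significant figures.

X_L = ωL = 36300 Ω
X_C = 1/(ωC) = 18900 Ω
Net reactance X = X_L − X_C = 17400 Ω
Z = j17400 Ω
|Z| = √(0² + 17400²) = 17400 Ω

17400 Ω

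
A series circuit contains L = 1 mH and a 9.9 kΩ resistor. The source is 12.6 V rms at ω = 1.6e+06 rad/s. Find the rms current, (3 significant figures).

1.26 mA

X_L = ωL = 1600 Ω
Z = 9900 + j1600 Ω
|Z| = √(9900² + 1600²) = 10000 Ω
I = V/|Z| = 12.6/10000 = 1.26 mA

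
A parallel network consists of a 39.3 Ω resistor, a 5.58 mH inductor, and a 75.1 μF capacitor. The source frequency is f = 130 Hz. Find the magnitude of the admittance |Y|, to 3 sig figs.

160 mS

ω = 2πf = 816.8 rad/s
X_L = ωL = 4.56 Ω
X_C = 1/(ωC) = 16.3 Ω
Parallel: admittances add. Y = 1/R + 1/(jωL) + jωC
Y = (0.0254 − j0.158) S
|Y| = 0.160 S → |Z| = 1/|Y| = 6.25 Ω, ∠Z = −∠Y = 80.9°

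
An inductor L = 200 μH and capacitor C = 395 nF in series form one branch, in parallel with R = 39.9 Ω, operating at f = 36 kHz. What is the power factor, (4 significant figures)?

0.6491

ω = 2πf = 226200 rad/s
X_L = ωL = 45.24 Ω
X_C = 1/(ωC) = 11.19 Ω
Branch 1: Z₁ = R = 39.90 Ω
Branch 2 (series LC): Z₂ = j(X_L − X_C) = j34.05 Ω
Parallel: Z = Z₁Z₂/(Z₁+Z₂), |Z| = 25.90 Ω, ∠Z = 49.53°
cos φ = cos(49.53°) = 0.6491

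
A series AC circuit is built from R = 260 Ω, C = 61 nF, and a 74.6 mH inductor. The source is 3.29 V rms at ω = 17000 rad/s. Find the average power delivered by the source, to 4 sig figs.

17.60 mW

X_L = ωL = 1268 Ω
X_C = 1/(ωC) = 964.3 Ω
Net reactance X = X_L − X_C = 303.9 Ω
Z = 260.0 + j303.9 Ω
|Z| = √(260.0² + 303.9²) = 399.9 Ω
∠Z = arctan(303.9/260.0) = 49.45°
I = V/|Z| = 8.226 mA
P = VI cos φ = 3.29 × 0.008226 × cos(49.45°) = 17.60 mW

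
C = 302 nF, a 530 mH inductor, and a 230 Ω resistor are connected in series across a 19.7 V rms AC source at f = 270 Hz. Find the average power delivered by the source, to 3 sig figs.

76.9 mW

ω = 2πf = 1696 rad/s
X_L = ωL = 899 Ω
X_C = 1/(ωC) = 1950 Ω
Net reactance X = X_L − X_C = -1050 Ω
Z = 230 − j1050 Ω
|Z| = √(230² + 1050²) = 1080 Ω
∠Z = arctan(-1050/230) = -77.7°
I = V/|Z| = 18.3 mA
P = VI cos φ = 19.7 × 0.0183 × cos(-77.7°) = 76.9 mW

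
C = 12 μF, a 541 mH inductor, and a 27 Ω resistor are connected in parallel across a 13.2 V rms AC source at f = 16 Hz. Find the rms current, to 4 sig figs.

538.9 mA

ω = 2πf = 100.5 rad/s
X_L = ωL = 54.39 Ω
X_C = 1/(ωC) = 828.9 Ω
Parallel: admittances add. Y = 1/R + 1/(jωL) + jωC
Y = (0.03704 − j0.01718) S
|Y| = 0.04083 S → |Z| = 1/|Y| = 24.49 Ω, ∠Z = −∠Y = 24.89°
I = V/|Z| = 13.2/24.49 = 538.9 mA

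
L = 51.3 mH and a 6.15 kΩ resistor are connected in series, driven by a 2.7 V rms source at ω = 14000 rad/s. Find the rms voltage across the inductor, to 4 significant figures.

0.3132 V

X_L = ωL = 718.2 Ω
Z = 6150 + j718.2 Ω
|Z| = √(6150² + 718.2²) = 6192 Ω
I = V/|Z| = 436.1 μA
V_L = I·|Z_L| = 0.0004361 × 718.2 = 0.3132 V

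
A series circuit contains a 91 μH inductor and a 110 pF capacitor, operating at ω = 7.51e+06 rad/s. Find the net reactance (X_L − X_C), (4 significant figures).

X_L = ωL = 683.4 Ω
X_C = 1/(ωC) = 1211 Ω
X = 683.4 − 1211 = -527.1 Ω

-527.1 Ω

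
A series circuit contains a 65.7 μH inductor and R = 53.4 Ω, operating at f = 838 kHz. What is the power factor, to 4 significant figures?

0.1526

ω = 2πf = 5.265e+06 rad/s
X_L = ωL = 345.9 Ω
Z = 53.40 + j345.9 Ω
|Z| = √(53.40² + 345.9²) = 350.0 Ω
∠Z = arctan(345.9/53.40) = 81.22°
cos φ = cos(81.22°) = 0.1526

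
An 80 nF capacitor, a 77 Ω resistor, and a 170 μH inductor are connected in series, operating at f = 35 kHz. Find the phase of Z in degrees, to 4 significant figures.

-14.18°

ω = 2πf = 219900 rad/s
X_L = ωL = 37.38 Ω
X_C = 1/(ωC) = 56.84 Ω
Net reactance X = X_L − X_C = -19.46 Ω
Z = 77.00 − j19.46 Ω
|Z| = √(77.00² + 19.46²) = 79.42 Ω
∠Z = arctan(-19.46/77.00) = -14.18°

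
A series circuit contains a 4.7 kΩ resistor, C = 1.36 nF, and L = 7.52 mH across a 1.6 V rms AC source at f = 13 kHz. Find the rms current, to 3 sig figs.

ω = 2πf = 81680 rad/s
X_L = ωL = 614 Ω
X_C = 1/(ωC) = 9000 Ω
Net reactance X = X_L − X_C = -8390 Ω
Z = 4700 − j8390 Ω
|Z| = √(4700² + 8390²) = 9610 Ω
I = V/|Z| = 1.6/9610 = 166 μA

166 μA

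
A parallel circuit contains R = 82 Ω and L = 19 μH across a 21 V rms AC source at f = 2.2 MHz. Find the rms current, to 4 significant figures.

ω = 2πf = 1.382e+07 rad/s
X_L = ωL = 262.6 Ω
Parallel: admittances add. Y = 1/R + 1/(jωL)
Y = (0.01220 − j0.003808) S
|Y| = 0.01278 S → |Z| = 1/|Y| = 78.27 Ω, ∠Z = −∠Y = 17.34°
I = V/|Z| = 21/78.27 = 268.3 mA

268.3 mA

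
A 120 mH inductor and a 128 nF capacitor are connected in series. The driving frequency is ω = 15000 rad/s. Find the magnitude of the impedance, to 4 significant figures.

1279 Ω

X_L = ωL = 1800 Ω
X_C = 1/(ωC) = 520.8 Ω
Net reactance X = X_L − X_C = 1279 Ω
Z = j1279 Ω
|Z| = √(0² + 1279²) = 1279 Ω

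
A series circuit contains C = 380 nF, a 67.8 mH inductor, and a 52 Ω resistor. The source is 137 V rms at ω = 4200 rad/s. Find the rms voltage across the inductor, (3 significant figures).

113 V

X_L = ωL = 285 Ω
X_C = 1/(ωC) = 627 Ω
Net reactance X = X_L − X_C = -342 Ω
Z = 52.0 − j342 Ω
|Z| = √(52.0² + 342²) = 346 Ω
I = V/|Z| = 396 mA
V_L = I·|Z_L| = 0.396 × 285 = 113 V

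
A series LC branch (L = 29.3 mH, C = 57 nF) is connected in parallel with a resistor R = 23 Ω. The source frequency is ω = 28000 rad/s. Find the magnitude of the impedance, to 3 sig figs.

X_L = ωL = 820 Ω
X_C = 1/(ωC) = 627 Ω
Branch 1: Z₁ = R = 23.0 Ω
Branch 2 (series LC): Z₂ = j(X_L − X_C) = j194 Ω
Parallel: Z = Z₁Z₂/(Z₁+Z₂), |Z| = 22.8 Ω, ∠Z = 6.77°

22.8 Ω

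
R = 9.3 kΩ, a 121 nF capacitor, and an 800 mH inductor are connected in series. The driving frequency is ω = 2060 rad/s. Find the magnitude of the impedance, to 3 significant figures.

X_L = ωL = 1650 Ω
X_C = 1/(ωC) = 4010 Ω
Net reactance X = X_L − X_C = -2360 Ω
Z = 9300 − j2360 Ω
|Z| = √(9300² + 2360²) = 9600 Ω

9600 Ω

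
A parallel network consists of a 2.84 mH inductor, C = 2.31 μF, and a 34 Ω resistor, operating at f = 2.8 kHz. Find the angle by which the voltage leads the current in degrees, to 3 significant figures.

ω = 2πf = 17590 rad/s
X_L = ωL = 50.0 Ω
X_C = 1/(ωC) = 24.6 Ω
Parallel: admittances add. Y = 1/R + 1/(jωL) + jωC
Y = (0.0294 + j0.0206) S
|Y| = 0.0359 S → |Z| = 1/|Y| = 27.8 Ω, ∠Z = −∠Y = -35.0°

-35.0°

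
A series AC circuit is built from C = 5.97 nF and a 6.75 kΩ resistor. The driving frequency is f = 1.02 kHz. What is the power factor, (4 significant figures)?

ω = 2πf = 6409 rad/s
X_C = 1/(ωC) = 26140 Ω
Z = 6750 − j26140 Ω
|Z| = √(6750² + 26140²) = 26990 Ω
∠Z = arctan(-26140/6750) = -75.52°
cos φ = cos(-75.52°) = 0.2501

0.2501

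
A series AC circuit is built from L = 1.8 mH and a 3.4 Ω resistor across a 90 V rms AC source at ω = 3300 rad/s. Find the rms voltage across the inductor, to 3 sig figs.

78.1 V

X_L = ωL = 5.94 Ω
Z = 3.40 + j5.94 Ω
|Z| = √(3.40² + 5.94²) = 6.84 Ω
I = V/|Z| = 13.1 A
V_L = I·|Z_L| = 13.1 × 5.94 = 78.1 V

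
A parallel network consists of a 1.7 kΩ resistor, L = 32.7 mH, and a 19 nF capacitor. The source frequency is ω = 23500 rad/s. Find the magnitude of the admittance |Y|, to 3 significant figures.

1.04 mS

X_L = ωL = 768 Ω
X_C = 1/(ωC) = 2240 Ω
Parallel: admittances add. Y = 1/R + 1/(jωL) + jωC
Y = (0.000588 − j0.000855) S
|Y| = 0.00104 S → |Z| = 1/|Y| = 964 Ω, ∠Z = −∠Y = 55.5°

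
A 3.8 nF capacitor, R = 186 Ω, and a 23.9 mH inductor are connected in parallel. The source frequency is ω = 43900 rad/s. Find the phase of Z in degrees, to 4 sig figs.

8.320°

X_L = ωL = 1049 Ω
X_C = 1/(ωC) = 5994 Ω
Parallel: admittances add. Y = 1/R + 1/(jωL) + jωC
Y = (0.005376 − j0.0007863) S
|Y| = 0.005434 S → |Z| = 1/|Y| = 184.0 Ω, ∠Z = −∠Y = 8.320°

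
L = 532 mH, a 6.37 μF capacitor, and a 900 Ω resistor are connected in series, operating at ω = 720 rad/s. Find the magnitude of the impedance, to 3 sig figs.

X_L = ωL = 383 Ω
X_C = 1/(ωC) = 218 Ω
Net reactance X = X_L − X_C = 165 Ω
Z = 900 + j165 Ω
|Z| = √(900² + 165²) = 915 Ω

915 Ω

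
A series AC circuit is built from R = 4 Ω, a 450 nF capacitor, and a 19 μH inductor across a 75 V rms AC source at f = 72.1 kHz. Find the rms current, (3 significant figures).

13.8 A

ω = 2πf = 453000 rad/s
X_L = ωL = 8.61 Ω
X_C = 1/(ωC) = 4.91 Ω
Net reactance X = X_L − X_C = 3.70 Ω
Z = 4.00 + j3.70 Ω
|Z| = √(4.00² + 3.70²) = 5.45 Ω
I = V/|Z| = 75/5.45 = 13.8 A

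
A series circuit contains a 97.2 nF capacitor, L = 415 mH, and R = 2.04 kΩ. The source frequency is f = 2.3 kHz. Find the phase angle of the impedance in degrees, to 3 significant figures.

68.9°

ω = 2πf = 14450 rad/s
X_L = ωL = 6000 Ω
X_C = 1/(ωC) = 712 Ω
Net reactance X = X_L − X_C = 5290 Ω
Z = 2040 + j5290 Ω
|Z| = √(2040² + 5290²) = 5670 Ω
∠Z = arctan(5290/2040) = 68.9°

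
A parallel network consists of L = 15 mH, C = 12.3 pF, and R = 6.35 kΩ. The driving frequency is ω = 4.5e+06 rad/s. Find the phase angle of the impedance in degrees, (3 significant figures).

-14.4°

X_L = ωL = 67500 Ω
X_C = 1/(ωC) = 18100 Ω
Parallel: admittances add. Y = 1/R + 1/(jωL) + jωC
Y = (0.000157 + j4.05e-05) S
|Y| = 0.000163 S → |Z| = 1/|Y| = 6150 Ω, ∠Z = −∠Y = -14.4°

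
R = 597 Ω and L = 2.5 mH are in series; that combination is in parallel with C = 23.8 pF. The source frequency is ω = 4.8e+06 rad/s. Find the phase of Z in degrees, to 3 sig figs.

X_L = ωL = 12000 Ω
X_C = 1/(ωC) = 8750 Ω
Branch 1 (R+jX_L): Z₁ = 597 + j12000 Ω, |Z₁| = 12000 Ω
Branch 2 (−jX_C): Z₂ = −j8750 Ω
Parallel: Z = Z₁Z₂/(Z₁+Z₂), |Z| = 31900 Ω, ∠Z = -82.4°

-82.4°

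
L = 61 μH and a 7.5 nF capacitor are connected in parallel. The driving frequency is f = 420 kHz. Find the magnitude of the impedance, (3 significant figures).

ω = 2πf = 2.639e+06 rad/s
X_L = ωL = 161 Ω
X_C = 1/(ωC) = 50.5 Ω
Parallel: admittances add. Y = 1/(jωL) + jωC
Y = (0 + j0.0136) S
|Y| = 0.0136 S → |Z| = 1/|Y| = 73.6 Ω, ∠Z = −∠Y = -90.0°

73.6 Ω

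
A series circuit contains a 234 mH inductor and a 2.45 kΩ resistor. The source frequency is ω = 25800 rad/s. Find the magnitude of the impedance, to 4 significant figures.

6515 Ω

X_L = ωL = 6037 Ω
Z = 2450 + j6037 Ω
|Z| = √(2450² + 6037²) = 6515 Ω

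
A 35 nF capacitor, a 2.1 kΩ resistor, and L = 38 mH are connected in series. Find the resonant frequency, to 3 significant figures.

ω₀ = 1/√(LC) = 1/√(0.038 × 3.5e-08) = 27420 rad/s
f₀ = ω₀/(2π) = 4.36 kHz

4.36 kHz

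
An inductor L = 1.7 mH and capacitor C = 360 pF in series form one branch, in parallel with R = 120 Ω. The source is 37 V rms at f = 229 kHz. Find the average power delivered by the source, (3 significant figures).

ω = 2πf = 1.439e+06 rad/s
X_L = ωL = 2450 Ω
X_C = 1/(ωC) = 1930 Ω
Branch 1: Z₁ = R = 120 Ω
Branch 2 (series LC): Z₂ = j(X_L − X_C) = j515 Ω
Parallel: Z = Z₁Z₂/(Z₁+Z₂), |Z| = 117 Ω, ∠Z = 13.1°
I = V/|Z| = 317 mA
P = VI cos φ = 37 × 0.317 × cos(13.1°) = 11.4 W

11.4 W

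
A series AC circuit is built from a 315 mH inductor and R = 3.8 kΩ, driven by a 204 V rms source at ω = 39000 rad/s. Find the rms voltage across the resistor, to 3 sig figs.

X_L = ωL = 12300 Ω
Z = 3800 + j12300 Ω
|Z| = √(3800² + 12300²) = 12900 Ω
I = V/|Z| = 15.9 mA
V_R = I·|Z_R| = 0.0159 × 3800 = 60.3 V

60.3 V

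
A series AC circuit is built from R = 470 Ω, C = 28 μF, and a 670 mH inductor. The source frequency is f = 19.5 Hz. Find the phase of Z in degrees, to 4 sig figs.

ω = 2πf = 122.5 rad/s
X_L = ωL = 82.09 Ω
X_C = 1/(ωC) = 291.5 Ω
Net reactance X = X_L − X_C = -209.4 Ω
Z = 470.0 − j209.4 Ω
|Z| = √(470.0² + 209.4²) = 514.5 Ω
∠Z = arctan(-209.4/470.0) = -24.01°

-24.01°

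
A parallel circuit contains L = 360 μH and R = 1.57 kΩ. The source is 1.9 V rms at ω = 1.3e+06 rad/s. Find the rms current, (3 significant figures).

X_L = ωL = 468 Ω
Parallel: admittances add. Y = 1/R + 1/(jωL)
Y = (0.000637 − j0.00214) S
|Y| = 0.00223 S → |Z| = 1/|Y| = 448 Ω, ∠Z = −∠Y = 73.4°
I = V/|Z| = 1.9/448 = 4.24 mA

4.24 mA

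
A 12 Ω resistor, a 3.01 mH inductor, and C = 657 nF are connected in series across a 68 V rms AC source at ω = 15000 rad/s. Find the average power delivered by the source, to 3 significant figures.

X_L = ωL = 45.1 Ω
X_C = 1/(ωC) = 101 Ω
Net reactance X = X_L − X_C = -56.3 Ω
Z = 12.0 − j56.3 Ω
|Z| = √(12.0² + 56.3²) = 57.6 Ω
∠Z = arctan(-56.3/12.0) = -78.0°
I = V/|Z| = 1.18 A
P = VI cos φ = 68 × 1.18 × cos(-78.0°) = 16.7 W

16.7 W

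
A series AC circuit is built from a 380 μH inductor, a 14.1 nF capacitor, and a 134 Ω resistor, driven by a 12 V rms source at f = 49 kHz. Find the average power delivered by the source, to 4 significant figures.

626.3 mW

ω = 2πf = 307900 rad/s
X_L = ωL = 117.0 Ω
X_C = 1/(ωC) = 230.4 Ω
Net reactance X = X_L − X_C = -113.4 Ω
Z = 134.0 − j113.4 Ω
|Z| = √(134.0² + 113.4²) = 175.5 Ω
∠Z = arctan(-113.4/134.0) = -40.23°
I = V/|Z| = 68.37 mA
P = VI cos φ = 12 × 0.06837 × cos(-40.23°) = 626.3 mW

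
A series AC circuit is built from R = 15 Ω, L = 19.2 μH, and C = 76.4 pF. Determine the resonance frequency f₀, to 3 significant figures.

4.16 MHz

ω₀ = 1/√(LC) = 1/√(1.92e-05 × 7.64e-11) = 2.611e+07 rad/s
f₀ = ω₀/(2π) = 4.16 MHz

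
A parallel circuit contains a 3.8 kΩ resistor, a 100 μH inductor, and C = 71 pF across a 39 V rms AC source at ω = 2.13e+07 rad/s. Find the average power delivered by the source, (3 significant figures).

X_L = ωL = 2130 Ω
X_C = 1/(ωC) = 661 Ω
Parallel: admittances add. Y = 1/R + 1/(jωL) + jωC
Y = (0.000263 + j0.00104) S
|Y| = 0.00108 S → |Z| = 1/|Y| = 930 Ω, ∠Z = −∠Y = -75.8°
I = V/|Z| = 41.9 mA
P = VI cos φ = 39 × 0.0419 × cos(-75.8°) = 400 mW

400 mW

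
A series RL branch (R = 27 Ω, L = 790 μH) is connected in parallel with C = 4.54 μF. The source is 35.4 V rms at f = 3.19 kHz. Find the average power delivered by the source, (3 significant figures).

34.5 W

ω = 2πf = 20040 rad/s
X_L = ωL = 15.8 Ω
X_C = 1/(ωC) = 11.0 Ω
Branch 1 (R+jX_L): Z₁ = 27.0 + j15.8 Ω, |Z₁| = 31.3 Ω
Branch 2 (−jX_C): Z₂ = −j11.0 Ω
Parallel: Z = Z₁Z₂/(Z₁+Z₂), |Z| = 12.5 Ω, ∠Z = -69.8°
I = V/|Z| = 2.82 A
P = VI cos φ = 35.4 × 2.82 × cos(-69.8°) = 34.5 W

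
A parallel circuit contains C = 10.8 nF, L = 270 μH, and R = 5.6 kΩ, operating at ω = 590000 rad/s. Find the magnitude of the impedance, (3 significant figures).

4950 Ω

X_L = ωL = 159 Ω
X_C = 1/(ωC) = 157 Ω
Parallel: admittances add. Y = 1/R + 1/(jωL) + jωC
Y = (0.000179 + j9.45e-05) S
|Y| = 0.000202 S → |Z| = 1/|Y| = 4950 Ω, ∠Z = −∠Y = -27.9°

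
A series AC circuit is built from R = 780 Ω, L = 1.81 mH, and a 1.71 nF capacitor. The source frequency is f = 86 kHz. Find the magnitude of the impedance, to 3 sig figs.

ω = 2πf = 540400 rad/s
X_L = ωL = 978 Ω
X_C = 1/(ωC) = 1080 Ω
Net reactance X = X_L − X_C = -104 Ω
Z = 780 − j104 Ω
|Z| = √(780² + 104²) = 787 Ω

787 Ω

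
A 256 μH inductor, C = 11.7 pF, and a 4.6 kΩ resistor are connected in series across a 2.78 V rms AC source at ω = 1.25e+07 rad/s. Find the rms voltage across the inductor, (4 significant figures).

1.517 V

X_L = ωL = 3200 Ω
X_C = 1/(ωC) = 6838 Ω
Net reactance X = X_L − X_C = -3638 Ω
Z = 4600 − j3638 Ω
|Z| = √(4600² + 3638²) = 5864 Ω
I = V/|Z| = 474.0 μA
V_L = I·|Z_L| = 0.0004740 × 3200 = 1.517 V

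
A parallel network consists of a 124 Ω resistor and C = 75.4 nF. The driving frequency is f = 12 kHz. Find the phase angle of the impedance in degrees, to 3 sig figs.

ω = 2πf = 75400 rad/s
X_C = 1/(ωC) = 176 Ω
Parallel: admittances add. Y = 1/R + jωC
Y = (0.00806 + j0.00569) S
|Y| = 0.00987 S → |Z| = 1/|Y| = 101 Ω, ∠Z = −∠Y = -35.2°

-35.2°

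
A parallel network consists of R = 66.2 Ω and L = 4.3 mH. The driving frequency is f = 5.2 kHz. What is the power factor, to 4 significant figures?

0.9046

ω = 2πf = 32670 rad/s
X_L = ωL = 140.5 Ω
Parallel: admittances add. Y = 1/R + 1/(jωL)
Y = (0.01511 − j0.007118) S
|Y| = 0.01670 S → |Z| = 1/|Y| = 59.88 Ω, ∠Z = −∠Y = 25.23°
cos φ = cos(25.23°) = 0.9046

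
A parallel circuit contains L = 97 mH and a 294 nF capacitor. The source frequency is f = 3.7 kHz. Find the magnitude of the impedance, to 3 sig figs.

ω = 2πf = 23250 rad/s
X_L = ωL = 2260 Ω
X_C = 1/(ωC) = 146 Ω
Parallel: admittances add. Y = 1/(jωL) + jωC
Y = (0 + j0.00639) S
|Y| = 0.00639 S → |Z| = 1/|Y| = 156 Ω, ∠Z = −∠Y = -90.0°

156 Ω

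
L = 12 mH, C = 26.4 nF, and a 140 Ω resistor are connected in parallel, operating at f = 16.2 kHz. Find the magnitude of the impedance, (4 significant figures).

135.4 Ω

ω = 2πf = 101800 rad/s
X_L = ωL = 1221 Ω
X_C = 1/(ωC) = 372.1 Ω
Parallel: admittances add. Y = 1/R + 1/(jωL) + jωC
Y = (0.007143 + j0.001868) S
|Y| = 0.007383 S → |Z| = 1/|Y| = 135.4 Ω, ∠Z = −∠Y = -14.66°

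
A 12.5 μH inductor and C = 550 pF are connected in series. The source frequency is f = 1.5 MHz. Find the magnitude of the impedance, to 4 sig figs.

ω = 2πf = 9.425e+06 rad/s
X_L = ωL = 117.8 Ω
X_C = 1/(ωC) = 192.9 Ω
Net reactance X = X_L − X_C = -75.11 Ω
Z = − j75.11 Ω
|Z| = √(0² + 75.11²) = 75.11 Ω

75.11 Ω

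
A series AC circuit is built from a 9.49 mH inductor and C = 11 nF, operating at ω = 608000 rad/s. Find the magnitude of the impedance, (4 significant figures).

X_L = ωL = 5770 Ω
X_C = 1/(ωC) = 149.5 Ω
Net reactance X = X_L − X_C = 5620 Ω
Z = j5620 Ω
|Z| = √(0² + 5620²) = 5620 Ω

5620 Ω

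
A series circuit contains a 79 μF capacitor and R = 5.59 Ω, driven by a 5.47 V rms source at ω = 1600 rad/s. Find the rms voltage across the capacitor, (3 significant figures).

X_C = 1/(ωC) = 7.91 Ω
Z = 5.59 − j7.91 Ω
|Z| = √(5.59² + 7.91²) = 9.69 Ω
I = V/|Z| = 565 mA
V_C = I·|Z_C| = 0.565 × 7.91 = 4.47 V

4.47 V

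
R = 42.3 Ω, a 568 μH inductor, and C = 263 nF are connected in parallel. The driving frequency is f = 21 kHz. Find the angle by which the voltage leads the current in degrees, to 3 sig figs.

-42.1°

ω = 2πf = 131900 rad/s
X_L = ωL = 74.9 Ω
X_C = 1/(ωC) = 28.8 Ω
Parallel: admittances add. Y = 1/R + 1/(jωL) + jωC
Y = (0.0236 + j0.0214) S
|Y| = 0.0319 S → |Z| = 1/|Y| = 31.4 Ω, ∠Z = −∠Y = -42.1°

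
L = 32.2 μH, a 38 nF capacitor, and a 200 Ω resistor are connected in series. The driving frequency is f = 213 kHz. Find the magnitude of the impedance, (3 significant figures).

ω = 2πf = 1.338e+06 rad/s
X_L = ωL = 43.1 Ω
X_C = 1/(ωC) = 19.7 Ω
Net reactance X = X_L − X_C = 23.4 Ω
Z = 200 + j23.4 Ω
|Z| = √(200² + 23.4²) = 201 Ω

201 Ω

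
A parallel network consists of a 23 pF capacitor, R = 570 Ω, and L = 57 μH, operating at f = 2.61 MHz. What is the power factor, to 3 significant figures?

0.930

ω = 2πf = 1.64e+07 rad/s
X_L = ωL = 935 Ω
X_C = 1/(ωC) = 2650 Ω
Parallel: admittances add. Y = 1/R + 1/(jωL) + jωC
Y = (0.00175 − j0.000693) S
|Y| = 0.00189 S → |Z| = 1/|Y| = 530 Ω, ∠Z = −∠Y = 21.5°
cos φ = cos(21.5°) = 0.930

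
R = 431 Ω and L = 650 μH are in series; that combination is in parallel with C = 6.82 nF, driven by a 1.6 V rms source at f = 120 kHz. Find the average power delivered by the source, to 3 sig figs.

ω = 2πf = 754000 rad/s
X_L = ωL = 490 Ω
X_C = 1/(ωC) = 194 Ω
Branch 1 (R+jX_L): Z₁ = 431 + j490 Ω, |Z₁| = 653 Ω
Branch 2 (−jX_C): Z₂ = −j194 Ω
Parallel: Z = Z₁Z₂/(Z₁+Z₂), |Z| = 243 Ω, ∠Z = -75.8°
I = V/|Z| = 6.59 mA
P = VI cos φ = 1.6 × 0.00659 × cos(-75.8°) = 2.59 mW

2.59 mW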